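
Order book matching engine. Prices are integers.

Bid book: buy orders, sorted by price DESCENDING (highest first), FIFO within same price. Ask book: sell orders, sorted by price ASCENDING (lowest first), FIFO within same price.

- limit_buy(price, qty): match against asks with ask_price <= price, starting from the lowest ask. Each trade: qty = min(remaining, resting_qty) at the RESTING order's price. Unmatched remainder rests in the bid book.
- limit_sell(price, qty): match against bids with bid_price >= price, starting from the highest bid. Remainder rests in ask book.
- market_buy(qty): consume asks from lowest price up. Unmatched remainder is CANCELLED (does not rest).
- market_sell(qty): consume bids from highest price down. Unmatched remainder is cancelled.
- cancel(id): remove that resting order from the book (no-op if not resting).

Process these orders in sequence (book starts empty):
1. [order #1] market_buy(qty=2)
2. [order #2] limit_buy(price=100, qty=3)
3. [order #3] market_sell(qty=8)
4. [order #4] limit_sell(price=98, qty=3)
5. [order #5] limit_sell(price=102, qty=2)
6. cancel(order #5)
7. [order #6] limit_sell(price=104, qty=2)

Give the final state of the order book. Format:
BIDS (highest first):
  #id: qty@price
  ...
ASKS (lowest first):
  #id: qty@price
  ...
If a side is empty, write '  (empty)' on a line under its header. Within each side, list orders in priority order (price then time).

Answer: BIDS (highest first):
  (empty)
ASKS (lowest first):
  #4: 3@98
  #6: 2@104

Derivation:
After op 1 [order #1] market_buy(qty=2): fills=none; bids=[-] asks=[-]
After op 2 [order #2] limit_buy(price=100, qty=3): fills=none; bids=[#2:3@100] asks=[-]
After op 3 [order #3] market_sell(qty=8): fills=#2x#3:3@100; bids=[-] asks=[-]
After op 4 [order #4] limit_sell(price=98, qty=3): fills=none; bids=[-] asks=[#4:3@98]
After op 5 [order #5] limit_sell(price=102, qty=2): fills=none; bids=[-] asks=[#4:3@98 #5:2@102]
After op 6 cancel(order #5): fills=none; bids=[-] asks=[#4:3@98]
After op 7 [order #6] limit_sell(price=104, qty=2): fills=none; bids=[-] asks=[#4:3@98 #6:2@104]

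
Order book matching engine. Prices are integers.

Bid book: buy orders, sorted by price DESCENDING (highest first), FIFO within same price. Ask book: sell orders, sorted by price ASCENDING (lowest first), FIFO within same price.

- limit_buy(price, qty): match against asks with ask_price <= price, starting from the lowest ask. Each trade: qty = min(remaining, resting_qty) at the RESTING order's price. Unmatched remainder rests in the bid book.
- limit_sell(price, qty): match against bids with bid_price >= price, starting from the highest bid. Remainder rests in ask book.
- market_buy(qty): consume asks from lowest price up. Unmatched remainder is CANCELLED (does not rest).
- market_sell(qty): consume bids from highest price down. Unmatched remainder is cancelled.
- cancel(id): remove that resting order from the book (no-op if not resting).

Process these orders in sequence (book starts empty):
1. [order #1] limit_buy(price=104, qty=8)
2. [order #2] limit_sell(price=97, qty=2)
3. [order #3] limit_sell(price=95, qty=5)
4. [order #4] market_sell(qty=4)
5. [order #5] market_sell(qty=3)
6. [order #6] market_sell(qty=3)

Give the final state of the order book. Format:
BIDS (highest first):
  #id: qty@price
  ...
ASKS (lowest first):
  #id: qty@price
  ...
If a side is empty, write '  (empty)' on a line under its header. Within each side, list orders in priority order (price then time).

After op 1 [order #1] limit_buy(price=104, qty=8): fills=none; bids=[#1:8@104] asks=[-]
After op 2 [order #2] limit_sell(price=97, qty=2): fills=#1x#2:2@104; bids=[#1:6@104] asks=[-]
After op 3 [order #3] limit_sell(price=95, qty=5): fills=#1x#3:5@104; bids=[#1:1@104] asks=[-]
After op 4 [order #4] market_sell(qty=4): fills=#1x#4:1@104; bids=[-] asks=[-]
After op 5 [order #5] market_sell(qty=3): fills=none; bids=[-] asks=[-]
After op 6 [order #6] market_sell(qty=3): fills=none; bids=[-] asks=[-]

Answer: BIDS (highest first):
  (empty)
ASKS (lowest first):
  (empty)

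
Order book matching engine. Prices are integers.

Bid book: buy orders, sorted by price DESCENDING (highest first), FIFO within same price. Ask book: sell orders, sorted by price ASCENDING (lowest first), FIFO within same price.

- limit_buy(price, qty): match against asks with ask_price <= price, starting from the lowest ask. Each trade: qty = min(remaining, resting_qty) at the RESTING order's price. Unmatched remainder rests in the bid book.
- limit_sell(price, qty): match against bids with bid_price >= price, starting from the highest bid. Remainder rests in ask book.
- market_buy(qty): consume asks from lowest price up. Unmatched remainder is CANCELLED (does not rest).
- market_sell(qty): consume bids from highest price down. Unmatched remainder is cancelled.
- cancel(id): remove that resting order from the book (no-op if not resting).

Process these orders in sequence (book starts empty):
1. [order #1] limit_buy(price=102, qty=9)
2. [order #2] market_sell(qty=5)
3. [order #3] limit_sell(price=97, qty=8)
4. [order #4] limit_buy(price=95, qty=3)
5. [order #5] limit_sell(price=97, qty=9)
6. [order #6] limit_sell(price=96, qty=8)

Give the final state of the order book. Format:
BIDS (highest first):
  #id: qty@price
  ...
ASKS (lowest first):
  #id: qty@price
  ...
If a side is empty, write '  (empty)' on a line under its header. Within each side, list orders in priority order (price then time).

Answer: BIDS (highest first):
  #4: 3@95
ASKS (lowest first):
  #6: 8@96
  #3: 4@97
  #5: 9@97

Derivation:
After op 1 [order #1] limit_buy(price=102, qty=9): fills=none; bids=[#1:9@102] asks=[-]
After op 2 [order #2] market_sell(qty=5): fills=#1x#2:5@102; bids=[#1:4@102] asks=[-]
After op 3 [order #3] limit_sell(price=97, qty=8): fills=#1x#3:4@102; bids=[-] asks=[#3:4@97]
After op 4 [order #4] limit_buy(price=95, qty=3): fills=none; bids=[#4:3@95] asks=[#3:4@97]
After op 5 [order #5] limit_sell(price=97, qty=9): fills=none; bids=[#4:3@95] asks=[#3:4@97 #5:9@97]
After op 6 [order #6] limit_sell(price=96, qty=8): fills=none; bids=[#4:3@95] asks=[#6:8@96 #3:4@97 #5:9@97]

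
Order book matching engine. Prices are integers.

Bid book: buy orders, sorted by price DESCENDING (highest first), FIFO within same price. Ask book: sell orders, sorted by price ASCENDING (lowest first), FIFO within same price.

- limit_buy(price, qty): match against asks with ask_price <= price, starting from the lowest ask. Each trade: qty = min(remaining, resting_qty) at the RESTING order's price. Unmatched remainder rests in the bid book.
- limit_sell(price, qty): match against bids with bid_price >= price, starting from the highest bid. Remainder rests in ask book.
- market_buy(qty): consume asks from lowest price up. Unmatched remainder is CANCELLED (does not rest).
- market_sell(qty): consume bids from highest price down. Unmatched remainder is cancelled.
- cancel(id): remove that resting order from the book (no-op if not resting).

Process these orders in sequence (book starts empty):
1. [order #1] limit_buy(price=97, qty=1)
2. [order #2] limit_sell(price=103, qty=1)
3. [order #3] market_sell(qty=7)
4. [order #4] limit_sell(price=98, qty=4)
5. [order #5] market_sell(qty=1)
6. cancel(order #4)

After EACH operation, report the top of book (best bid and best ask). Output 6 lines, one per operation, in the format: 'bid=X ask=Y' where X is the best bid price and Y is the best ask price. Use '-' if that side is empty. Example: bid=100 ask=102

Answer: bid=97 ask=-
bid=97 ask=103
bid=- ask=103
bid=- ask=98
bid=- ask=98
bid=- ask=103

Derivation:
After op 1 [order #1] limit_buy(price=97, qty=1): fills=none; bids=[#1:1@97] asks=[-]
After op 2 [order #2] limit_sell(price=103, qty=1): fills=none; bids=[#1:1@97] asks=[#2:1@103]
After op 3 [order #3] market_sell(qty=7): fills=#1x#3:1@97; bids=[-] asks=[#2:1@103]
After op 4 [order #4] limit_sell(price=98, qty=4): fills=none; bids=[-] asks=[#4:4@98 #2:1@103]
After op 5 [order #5] market_sell(qty=1): fills=none; bids=[-] asks=[#4:4@98 #2:1@103]
After op 6 cancel(order #4): fills=none; bids=[-] asks=[#2:1@103]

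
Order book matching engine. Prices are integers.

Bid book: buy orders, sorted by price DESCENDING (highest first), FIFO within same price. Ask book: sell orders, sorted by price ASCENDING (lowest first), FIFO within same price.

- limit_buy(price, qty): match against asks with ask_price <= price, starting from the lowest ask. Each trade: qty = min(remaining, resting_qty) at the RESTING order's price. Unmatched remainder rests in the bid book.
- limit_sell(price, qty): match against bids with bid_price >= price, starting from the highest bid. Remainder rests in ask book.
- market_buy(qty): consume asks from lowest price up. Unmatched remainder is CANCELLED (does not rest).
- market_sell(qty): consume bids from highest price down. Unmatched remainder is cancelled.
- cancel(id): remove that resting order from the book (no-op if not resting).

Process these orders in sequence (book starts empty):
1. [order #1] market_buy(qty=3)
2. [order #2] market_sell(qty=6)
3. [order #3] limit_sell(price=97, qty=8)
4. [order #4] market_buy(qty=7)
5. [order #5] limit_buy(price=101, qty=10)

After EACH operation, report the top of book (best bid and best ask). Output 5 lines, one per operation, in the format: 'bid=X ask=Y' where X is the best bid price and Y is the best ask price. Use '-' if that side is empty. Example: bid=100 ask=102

Answer: bid=- ask=-
bid=- ask=-
bid=- ask=97
bid=- ask=97
bid=101 ask=-

Derivation:
After op 1 [order #1] market_buy(qty=3): fills=none; bids=[-] asks=[-]
After op 2 [order #2] market_sell(qty=6): fills=none; bids=[-] asks=[-]
After op 3 [order #3] limit_sell(price=97, qty=8): fills=none; bids=[-] asks=[#3:8@97]
After op 4 [order #4] market_buy(qty=7): fills=#4x#3:7@97; bids=[-] asks=[#3:1@97]
After op 5 [order #5] limit_buy(price=101, qty=10): fills=#5x#3:1@97; bids=[#5:9@101] asks=[-]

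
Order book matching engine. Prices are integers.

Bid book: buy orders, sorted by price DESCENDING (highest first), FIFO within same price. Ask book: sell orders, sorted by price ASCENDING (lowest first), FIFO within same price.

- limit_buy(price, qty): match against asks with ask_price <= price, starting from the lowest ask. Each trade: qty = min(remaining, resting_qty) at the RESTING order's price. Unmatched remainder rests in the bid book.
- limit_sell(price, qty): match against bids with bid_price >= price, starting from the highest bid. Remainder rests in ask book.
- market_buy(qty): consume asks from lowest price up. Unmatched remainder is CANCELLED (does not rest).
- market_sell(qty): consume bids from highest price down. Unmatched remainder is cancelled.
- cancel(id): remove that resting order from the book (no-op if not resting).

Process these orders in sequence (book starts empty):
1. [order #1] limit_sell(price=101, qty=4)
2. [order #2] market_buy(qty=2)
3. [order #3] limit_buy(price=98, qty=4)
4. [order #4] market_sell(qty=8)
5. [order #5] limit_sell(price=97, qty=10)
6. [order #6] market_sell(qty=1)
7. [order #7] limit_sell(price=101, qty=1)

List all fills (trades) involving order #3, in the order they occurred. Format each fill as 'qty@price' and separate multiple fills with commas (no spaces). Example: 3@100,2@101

Answer: 4@98

Derivation:
After op 1 [order #1] limit_sell(price=101, qty=4): fills=none; bids=[-] asks=[#1:4@101]
After op 2 [order #2] market_buy(qty=2): fills=#2x#1:2@101; bids=[-] asks=[#1:2@101]
After op 3 [order #3] limit_buy(price=98, qty=4): fills=none; bids=[#3:4@98] asks=[#1:2@101]
After op 4 [order #4] market_sell(qty=8): fills=#3x#4:4@98; bids=[-] asks=[#1:2@101]
After op 5 [order #5] limit_sell(price=97, qty=10): fills=none; bids=[-] asks=[#5:10@97 #1:2@101]
After op 6 [order #6] market_sell(qty=1): fills=none; bids=[-] asks=[#5:10@97 #1:2@101]
After op 7 [order #7] limit_sell(price=101, qty=1): fills=none; bids=[-] asks=[#5:10@97 #1:2@101 #7:1@101]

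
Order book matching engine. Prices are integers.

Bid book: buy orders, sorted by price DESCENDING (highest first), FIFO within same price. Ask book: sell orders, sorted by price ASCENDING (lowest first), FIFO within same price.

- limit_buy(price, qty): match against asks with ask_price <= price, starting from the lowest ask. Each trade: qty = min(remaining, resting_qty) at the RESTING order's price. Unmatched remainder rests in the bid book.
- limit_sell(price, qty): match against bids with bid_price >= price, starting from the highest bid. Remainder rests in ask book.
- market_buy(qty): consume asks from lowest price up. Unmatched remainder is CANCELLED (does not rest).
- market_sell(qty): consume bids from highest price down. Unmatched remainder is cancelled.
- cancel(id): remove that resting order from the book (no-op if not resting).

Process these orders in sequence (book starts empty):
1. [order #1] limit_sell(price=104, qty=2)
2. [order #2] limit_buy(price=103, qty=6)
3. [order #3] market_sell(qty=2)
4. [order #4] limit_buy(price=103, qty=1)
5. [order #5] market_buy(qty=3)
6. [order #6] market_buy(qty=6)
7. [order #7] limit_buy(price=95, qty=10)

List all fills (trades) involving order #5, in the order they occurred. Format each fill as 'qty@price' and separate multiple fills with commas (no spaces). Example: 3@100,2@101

After op 1 [order #1] limit_sell(price=104, qty=2): fills=none; bids=[-] asks=[#1:2@104]
After op 2 [order #2] limit_buy(price=103, qty=6): fills=none; bids=[#2:6@103] asks=[#1:2@104]
After op 3 [order #3] market_sell(qty=2): fills=#2x#3:2@103; bids=[#2:4@103] asks=[#1:2@104]
After op 4 [order #4] limit_buy(price=103, qty=1): fills=none; bids=[#2:4@103 #4:1@103] asks=[#1:2@104]
After op 5 [order #5] market_buy(qty=3): fills=#5x#1:2@104; bids=[#2:4@103 #4:1@103] asks=[-]
After op 6 [order #6] market_buy(qty=6): fills=none; bids=[#2:4@103 #4:1@103] asks=[-]
After op 7 [order #7] limit_buy(price=95, qty=10): fills=none; bids=[#2:4@103 #4:1@103 #7:10@95] asks=[-]

Answer: 2@104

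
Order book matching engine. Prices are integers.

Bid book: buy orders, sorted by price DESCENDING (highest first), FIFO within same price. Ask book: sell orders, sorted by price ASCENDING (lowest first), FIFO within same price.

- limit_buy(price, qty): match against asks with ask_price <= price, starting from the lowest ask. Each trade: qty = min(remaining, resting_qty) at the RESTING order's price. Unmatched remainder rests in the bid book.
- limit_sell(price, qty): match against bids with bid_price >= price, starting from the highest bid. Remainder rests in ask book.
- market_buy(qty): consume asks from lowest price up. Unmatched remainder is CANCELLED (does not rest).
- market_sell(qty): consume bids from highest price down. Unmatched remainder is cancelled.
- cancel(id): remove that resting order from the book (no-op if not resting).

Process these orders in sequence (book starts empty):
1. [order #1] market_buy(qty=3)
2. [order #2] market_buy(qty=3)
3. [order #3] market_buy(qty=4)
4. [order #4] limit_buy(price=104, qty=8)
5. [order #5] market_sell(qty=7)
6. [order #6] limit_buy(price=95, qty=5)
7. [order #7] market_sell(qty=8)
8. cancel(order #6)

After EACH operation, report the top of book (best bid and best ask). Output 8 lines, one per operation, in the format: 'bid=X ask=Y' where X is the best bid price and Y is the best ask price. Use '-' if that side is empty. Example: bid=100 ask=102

Answer: bid=- ask=-
bid=- ask=-
bid=- ask=-
bid=104 ask=-
bid=104 ask=-
bid=104 ask=-
bid=- ask=-
bid=- ask=-

Derivation:
After op 1 [order #1] market_buy(qty=3): fills=none; bids=[-] asks=[-]
After op 2 [order #2] market_buy(qty=3): fills=none; bids=[-] asks=[-]
After op 3 [order #3] market_buy(qty=4): fills=none; bids=[-] asks=[-]
After op 4 [order #4] limit_buy(price=104, qty=8): fills=none; bids=[#4:8@104] asks=[-]
After op 5 [order #5] market_sell(qty=7): fills=#4x#5:7@104; bids=[#4:1@104] asks=[-]
After op 6 [order #6] limit_buy(price=95, qty=5): fills=none; bids=[#4:1@104 #6:5@95] asks=[-]
After op 7 [order #7] market_sell(qty=8): fills=#4x#7:1@104 #6x#7:5@95; bids=[-] asks=[-]
After op 8 cancel(order #6): fills=none; bids=[-] asks=[-]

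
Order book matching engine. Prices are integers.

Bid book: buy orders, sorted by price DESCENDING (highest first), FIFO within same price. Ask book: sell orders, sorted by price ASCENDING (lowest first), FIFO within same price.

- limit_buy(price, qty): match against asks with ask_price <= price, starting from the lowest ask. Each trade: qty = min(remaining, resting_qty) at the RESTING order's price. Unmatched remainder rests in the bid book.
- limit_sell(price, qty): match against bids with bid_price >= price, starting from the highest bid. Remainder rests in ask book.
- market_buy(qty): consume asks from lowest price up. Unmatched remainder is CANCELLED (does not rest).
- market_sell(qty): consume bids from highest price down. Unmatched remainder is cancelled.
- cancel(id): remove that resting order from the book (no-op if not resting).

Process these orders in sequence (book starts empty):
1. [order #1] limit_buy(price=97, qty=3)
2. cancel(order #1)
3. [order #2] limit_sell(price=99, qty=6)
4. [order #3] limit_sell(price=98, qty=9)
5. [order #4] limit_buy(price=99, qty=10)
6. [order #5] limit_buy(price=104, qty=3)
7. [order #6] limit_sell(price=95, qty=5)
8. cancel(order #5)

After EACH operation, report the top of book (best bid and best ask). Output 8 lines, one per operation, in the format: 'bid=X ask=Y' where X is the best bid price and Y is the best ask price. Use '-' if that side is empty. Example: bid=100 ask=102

After op 1 [order #1] limit_buy(price=97, qty=3): fills=none; bids=[#1:3@97] asks=[-]
After op 2 cancel(order #1): fills=none; bids=[-] asks=[-]
After op 3 [order #2] limit_sell(price=99, qty=6): fills=none; bids=[-] asks=[#2:6@99]
After op 4 [order #3] limit_sell(price=98, qty=9): fills=none; bids=[-] asks=[#3:9@98 #2:6@99]
After op 5 [order #4] limit_buy(price=99, qty=10): fills=#4x#3:9@98 #4x#2:1@99; bids=[-] asks=[#2:5@99]
After op 6 [order #5] limit_buy(price=104, qty=3): fills=#5x#2:3@99; bids=[-] asks=[#2:2@99]
After op 7 [order #6] limit_sell(price=95, qty=5): fills=none; bids=[-] asks=[#6:5@95 #2:2@99]
After op 8 cancel(order #5): fills=none; bids=[-] asks=[#6:5@95 #2:2@99]

Answer: bid=97 ask=-
bid=- ask=-
bid=- ask=99
bid=- ask=98
bid=- ask=99
bid=- ask=99
bid=- ask=95
bid=- ask=95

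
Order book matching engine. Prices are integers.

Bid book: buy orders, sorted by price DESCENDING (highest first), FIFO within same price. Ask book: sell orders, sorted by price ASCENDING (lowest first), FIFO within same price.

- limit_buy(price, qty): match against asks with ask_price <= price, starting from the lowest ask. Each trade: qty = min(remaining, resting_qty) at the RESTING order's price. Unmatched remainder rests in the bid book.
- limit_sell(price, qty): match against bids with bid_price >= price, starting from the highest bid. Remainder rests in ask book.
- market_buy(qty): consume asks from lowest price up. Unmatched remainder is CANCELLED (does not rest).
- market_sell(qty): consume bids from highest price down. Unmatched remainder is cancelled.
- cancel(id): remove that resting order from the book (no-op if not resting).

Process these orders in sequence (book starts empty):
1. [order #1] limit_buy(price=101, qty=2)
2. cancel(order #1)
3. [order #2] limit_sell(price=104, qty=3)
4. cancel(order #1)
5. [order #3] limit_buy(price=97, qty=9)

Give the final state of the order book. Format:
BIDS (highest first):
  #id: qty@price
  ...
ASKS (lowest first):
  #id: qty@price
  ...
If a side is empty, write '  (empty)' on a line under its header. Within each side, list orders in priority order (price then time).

Answer: BIDS (highest first):
  #3: 9@97
ASKS (lowest first):
  #2: 3@104

Derivation:
After op 1 [order #1] limit_buy(price=101, qty=2): fills=none; bids=[#1:2@101] asks=[-]
After op 2 cancel(order #1): fills=none; bids=[-] asks=[-]
After op 3 [order #2] limit_sell(price=104, qty=3): fills=none; bids=[-] asks=[#2:3@104]
After op 4 cancel(order #1): fills=none; bids=[-] asks=[#2:3@104]
After op 5 [order #3] limit_buy(price=97, qty=9): fills=none; bids=[#3:9@97] asks=[#2:3@104]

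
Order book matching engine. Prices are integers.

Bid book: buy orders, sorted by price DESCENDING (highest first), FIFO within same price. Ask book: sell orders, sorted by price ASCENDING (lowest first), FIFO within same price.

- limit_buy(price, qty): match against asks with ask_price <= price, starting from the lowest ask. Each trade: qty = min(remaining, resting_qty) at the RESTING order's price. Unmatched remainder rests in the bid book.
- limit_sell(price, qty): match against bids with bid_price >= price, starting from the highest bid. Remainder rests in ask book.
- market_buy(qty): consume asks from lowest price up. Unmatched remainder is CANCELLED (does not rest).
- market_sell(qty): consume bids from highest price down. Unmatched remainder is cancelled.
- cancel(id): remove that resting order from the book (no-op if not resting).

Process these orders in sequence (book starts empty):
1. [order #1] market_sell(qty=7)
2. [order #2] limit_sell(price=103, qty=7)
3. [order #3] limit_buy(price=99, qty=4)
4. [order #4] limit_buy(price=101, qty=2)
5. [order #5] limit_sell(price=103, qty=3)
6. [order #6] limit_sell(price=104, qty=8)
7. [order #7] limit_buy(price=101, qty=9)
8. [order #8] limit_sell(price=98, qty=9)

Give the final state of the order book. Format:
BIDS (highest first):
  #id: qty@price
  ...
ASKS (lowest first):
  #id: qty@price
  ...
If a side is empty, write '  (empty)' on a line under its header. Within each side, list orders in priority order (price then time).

Answer: BIDS (highest first):
  #7: 2@101
  #3: 4@99
ASKS (lowest first):
  #2: 7@103
  #5: 3@103
  #6: 8@104

Derivation:
After op 1 [order #1] market_sell(qty=7): fills=none; bids=[-] asks=[-]
After op 2 [order #2] limit_sell(price=103, qty=7): fills=none; bids=[-] asks=[#2:7@103]
After op 3 [order #3] limit_buy(price=99, qty=4): fills=none; bids=[#3:4@99] asks=[#2:7@103]
After op 4 [order #4] limit_buy(price=101, qty=2): fills=none; bids=[#4:2@101 #3:4@99] asks=[#2:7@103]
After op 5 [order #5] limit_sell(price=103, qty=3): fills=none; bids=[#4:2@101 #3:4@99] asks=[#2:7@103 #5:3@103]
After op 6 [order #6] limit_sell(price=104, qty=8): fills=none; bids=[#4:2@101 #3:4@99] asks=[#2:7@103 #5:3@103 #6:8@104]
After op 7 [order #7] limit_buy(price=101, qty=9): fills=none; bids=[#4:2@101 #7:9@101 #3:4@99] asks=[#2:7@103 #5:3@103 #6:8@104]
After op 8 [order #8] limit_sell(price=98, qty=9): fills=#4x#8:2@101 #7x#8:7@101; bids=[#7:2@101 #3:4@99] asks=[#2:7@103 #5:3@103 #6:8@104]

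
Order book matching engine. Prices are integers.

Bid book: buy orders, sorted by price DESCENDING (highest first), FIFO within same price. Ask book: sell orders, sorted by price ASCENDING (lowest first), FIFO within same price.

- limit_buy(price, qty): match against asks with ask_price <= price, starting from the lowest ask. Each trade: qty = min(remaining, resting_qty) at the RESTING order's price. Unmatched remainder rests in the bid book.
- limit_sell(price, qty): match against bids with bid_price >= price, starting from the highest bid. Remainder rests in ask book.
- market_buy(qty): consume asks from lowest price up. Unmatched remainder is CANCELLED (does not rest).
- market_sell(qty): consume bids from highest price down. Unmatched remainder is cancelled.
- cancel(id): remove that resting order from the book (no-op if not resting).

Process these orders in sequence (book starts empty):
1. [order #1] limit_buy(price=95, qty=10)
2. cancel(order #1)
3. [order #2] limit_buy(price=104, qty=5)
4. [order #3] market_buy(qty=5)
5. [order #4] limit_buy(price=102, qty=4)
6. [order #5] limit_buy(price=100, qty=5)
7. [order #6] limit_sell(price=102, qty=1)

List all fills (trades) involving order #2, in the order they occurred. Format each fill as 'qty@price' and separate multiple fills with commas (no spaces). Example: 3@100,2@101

After op 1 [order #1] limit_buy(price=95, qty=10): fills=none; bids=[#1:10@95] asks=[-]
After op 2 cancel(order #1): fills=none; bids=[-] asks=[-]
After op 3 [order #2] limit_buy(price=104, qty=5): fills=none; bids=[#2:5@104] asks=[-]
After op 4 [order #3] market_buy(qty=5): fills=none; bids=[#2:5@104] asks=[-]
After op 5 [order #4] limit_buy(price=102, qty=4): fills=none; bids=[#2:5@104 #4:4@102] asks=[-]
After op 6 [order #5] limit_buy(price=100, qty=5): fills=none; bids=[#2:5@104 #4:4@102 #5:5@100] asks=[-]
After op 7 [order #6] limit_sell(price=102, qty=1): fills=#2x#6:1@104; bids=[#2:4@104 #4:4@102 #5:5@100] asks=[-]

Answer: 1@104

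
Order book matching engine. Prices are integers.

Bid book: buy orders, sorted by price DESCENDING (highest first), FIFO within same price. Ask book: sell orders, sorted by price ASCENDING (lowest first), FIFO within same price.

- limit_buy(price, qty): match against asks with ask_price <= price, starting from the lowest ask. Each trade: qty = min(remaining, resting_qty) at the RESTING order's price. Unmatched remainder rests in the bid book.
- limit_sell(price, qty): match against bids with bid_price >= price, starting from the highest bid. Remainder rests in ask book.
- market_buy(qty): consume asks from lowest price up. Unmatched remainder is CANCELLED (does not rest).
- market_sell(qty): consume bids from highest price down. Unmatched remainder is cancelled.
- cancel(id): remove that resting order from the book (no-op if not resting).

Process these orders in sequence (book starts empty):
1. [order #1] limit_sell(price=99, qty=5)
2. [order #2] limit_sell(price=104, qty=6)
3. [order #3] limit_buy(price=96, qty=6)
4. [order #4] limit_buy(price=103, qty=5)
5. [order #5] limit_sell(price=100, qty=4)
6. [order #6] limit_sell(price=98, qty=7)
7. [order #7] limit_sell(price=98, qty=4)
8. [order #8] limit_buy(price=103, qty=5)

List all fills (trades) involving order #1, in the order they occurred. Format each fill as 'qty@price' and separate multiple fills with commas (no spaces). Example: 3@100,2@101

After op 1 [order #1] limit_sell(price=99, qty=5): fills=none; bids=[-] asks=[#1:5@99]
After op 2 [order #2] limit_sell(price=104, qty=6): fills=none; bids=[-] asks=[#1:5@99 #2:6@104]
After op 3 [order #3] limit_buy(price=96, qty=6): fills=none; bids=[#3:6@96] asks=[#1:5@99 #2:6@104]
After op 4 [order #4] limit_buy(price=103, qty=5): fills=#4x#1:5@99; bids=[#3:6@96] asks=[#2:6@104]
After op 5 [order #5] limit_sell(price=100, qty=4): fills=none; bids=[#3:6@96] asks=[#5:4@100 #2:6@104]
After op 6 [order #6] limit_sell(price=98, qty=7): fills=none; bids=[#3:6@96] asks=[#6:7@98 #5:4@100 #2:6@104]
After op 7 [order #7] limit_sell(price=98, qty=4): fills=none; bids=[#3:6@96] asks=[#6:7@98 #7:4@98 #5:4@100 #2:6@104]
After op 8 [order #8] limit_buy(price=103, qty=5): fills=#8x#6:5@98; bids=[#3:6@96] asks=[#6:2@98 #7:4@98 #5:4@100 #2:6@104]

Answer: 5@99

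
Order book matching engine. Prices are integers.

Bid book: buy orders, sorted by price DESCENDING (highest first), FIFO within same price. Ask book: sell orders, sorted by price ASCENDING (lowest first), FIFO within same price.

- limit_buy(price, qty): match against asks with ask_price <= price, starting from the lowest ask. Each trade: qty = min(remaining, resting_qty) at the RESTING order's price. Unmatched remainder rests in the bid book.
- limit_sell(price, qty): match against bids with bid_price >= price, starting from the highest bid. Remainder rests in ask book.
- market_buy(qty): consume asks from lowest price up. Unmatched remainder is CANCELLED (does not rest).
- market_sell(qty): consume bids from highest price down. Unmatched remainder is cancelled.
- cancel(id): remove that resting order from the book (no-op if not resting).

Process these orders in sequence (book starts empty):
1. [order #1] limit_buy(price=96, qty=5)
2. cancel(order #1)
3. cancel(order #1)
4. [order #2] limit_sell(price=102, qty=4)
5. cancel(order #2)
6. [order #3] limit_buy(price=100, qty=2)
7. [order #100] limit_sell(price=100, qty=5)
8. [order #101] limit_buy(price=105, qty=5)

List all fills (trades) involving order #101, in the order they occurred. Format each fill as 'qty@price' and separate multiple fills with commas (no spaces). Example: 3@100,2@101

After op 1 [order #1] limit_buy(price=96, qty=5): fills=none; bids=[#1:5@96] asks=[-]
After op 2 cancel(order #1): fills=none; bids=[-] asks=[-]
After op 3 cancel(order #1): fills=none; bids=[-] asks=[-]
After op 4 [order #2] limit_sell(price=102, qty=4): fills=none; bids=[-] asks=[#2:4@102]
After op 5 cancel(order #2): fills=none; bids=[-] asks=[-]
After op 6 [order #3] limit_buy(price=100, qty=2): fills=none; bids=[#3:2@100] asks=[-]
After op 7 [order #100] limit_sell(price=100, qty=5): fills=#3x#100:2@100; bids=[-] asks=[#100:3@100]
After op 8 [order #101] limit_buy(price=105, qty=5): fills=#101x#100:3@100; bids=[#101:2@105] asks=[-]

Answer: 3@100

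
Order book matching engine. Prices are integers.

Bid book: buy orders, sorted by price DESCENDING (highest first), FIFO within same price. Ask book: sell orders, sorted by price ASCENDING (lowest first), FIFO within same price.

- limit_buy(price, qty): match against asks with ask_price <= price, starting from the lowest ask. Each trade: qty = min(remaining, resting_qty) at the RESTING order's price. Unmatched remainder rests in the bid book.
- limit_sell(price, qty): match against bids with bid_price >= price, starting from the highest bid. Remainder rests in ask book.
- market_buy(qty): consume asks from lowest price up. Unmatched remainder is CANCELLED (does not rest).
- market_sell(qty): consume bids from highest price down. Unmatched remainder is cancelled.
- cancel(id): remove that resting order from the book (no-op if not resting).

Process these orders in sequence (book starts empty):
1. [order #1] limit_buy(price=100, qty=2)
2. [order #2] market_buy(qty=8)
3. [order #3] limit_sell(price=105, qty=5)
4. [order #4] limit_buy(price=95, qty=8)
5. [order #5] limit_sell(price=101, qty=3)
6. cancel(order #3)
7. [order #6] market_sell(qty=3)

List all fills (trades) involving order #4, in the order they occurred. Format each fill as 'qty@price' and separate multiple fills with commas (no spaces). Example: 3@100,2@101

After op 1 [order #1] limit_buy(price=100, qty=2): fills=none; bids=[#1:2@100] asks=[-]
After op 2 [order #2] market_buy(qty=8): fills=none; bids=[#1:2@100] asks=[-]
After op 3 [order #3] limit_sell(price=105, qty=5): fills=none; bids=[#1:2@100] asks=[#3:5@105]
After op 4 [order #4] limit_buy(price=95, qty=8): fills=none; bids=[#1:2@100 #4:8@95] asks=[#3:5@105]
After op 5 [order #5] limit_sell(price=101, qty=3): fills=none; bids=[#1:2@100 #4:8@95] asks=[#5:3@101 #3:5@105]
After op 6 cancel(order #3): fills=none; bids=[#1:2@100 #4:8@95] asks=[#5:3@101]
After op 7 [order #6] market_sell(qty=3): fills=#1x#6:2@100 #4x#6:1@95; bids=[#4:7@95] asks=[#5:3@101]

Answer: 1@95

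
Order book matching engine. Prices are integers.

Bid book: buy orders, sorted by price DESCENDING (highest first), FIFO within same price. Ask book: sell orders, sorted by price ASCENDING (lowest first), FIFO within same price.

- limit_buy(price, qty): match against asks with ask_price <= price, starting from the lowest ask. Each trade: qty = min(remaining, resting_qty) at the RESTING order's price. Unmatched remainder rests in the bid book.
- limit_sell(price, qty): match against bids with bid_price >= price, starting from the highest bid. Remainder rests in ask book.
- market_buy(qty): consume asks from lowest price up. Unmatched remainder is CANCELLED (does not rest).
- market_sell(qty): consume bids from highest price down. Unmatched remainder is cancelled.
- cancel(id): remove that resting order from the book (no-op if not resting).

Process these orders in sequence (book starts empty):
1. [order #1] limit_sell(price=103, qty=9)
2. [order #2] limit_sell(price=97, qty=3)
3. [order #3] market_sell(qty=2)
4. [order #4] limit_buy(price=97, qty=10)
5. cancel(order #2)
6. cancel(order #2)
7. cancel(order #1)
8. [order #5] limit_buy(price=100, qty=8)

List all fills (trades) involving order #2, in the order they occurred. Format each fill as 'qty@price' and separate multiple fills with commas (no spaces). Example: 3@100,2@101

Answer: 3@97

Derivation:
After op 1 [order #1] limit_sell(price=103, qty=9): fills=none; bids=[-] asks=[#1:9@103]
After op 2 [order #2] limit_sell(price=97, qty=3): fills=none; bids=[-] asks=[#2:3@97 #1:9@103]
After op 3 [order #3] market_sell(qty=2): fills=none; bids=[-] asks=[#2:3@97 #1:9@103]
After op 4 [order #4] limit_buy(price=97, qty=10): fills=#4x#2:3@97; bids=[#4:7@97] asks=[#1:9@103]
After op 5 cancel(order #2): fills=none; bids=[#4:7@97] asks=[#1:9@103]
After op 6 cancel(order #2): fills=none; bids=[#4:7@97] asks=[#1:9@103]
After op 7 cancel(order #1): fills=none; bids=[#4:7@97] asks=[-]
After op 8 [order #5] limit_buy(price=100, qty=8): fills=none; bids=[#5:8@100 #4:7@97] asks=[-]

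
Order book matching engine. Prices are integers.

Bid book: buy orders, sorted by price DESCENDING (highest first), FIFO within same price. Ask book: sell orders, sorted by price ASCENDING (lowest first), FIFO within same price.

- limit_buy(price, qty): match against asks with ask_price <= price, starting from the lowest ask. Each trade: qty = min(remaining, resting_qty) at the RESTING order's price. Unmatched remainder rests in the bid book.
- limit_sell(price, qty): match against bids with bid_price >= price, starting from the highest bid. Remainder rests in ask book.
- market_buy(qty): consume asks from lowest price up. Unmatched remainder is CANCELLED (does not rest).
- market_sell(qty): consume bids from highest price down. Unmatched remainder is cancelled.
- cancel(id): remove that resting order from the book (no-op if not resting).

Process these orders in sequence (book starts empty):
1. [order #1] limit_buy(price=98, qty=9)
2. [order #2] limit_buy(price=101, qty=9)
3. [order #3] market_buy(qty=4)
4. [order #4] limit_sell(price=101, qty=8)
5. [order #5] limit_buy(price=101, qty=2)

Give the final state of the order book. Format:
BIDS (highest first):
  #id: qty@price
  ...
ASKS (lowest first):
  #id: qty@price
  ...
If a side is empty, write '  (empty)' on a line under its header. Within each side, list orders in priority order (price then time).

Answer: BIDS (highest first):
  #2: 1@101
  #5: 2@101
  #1: 9@98
ASKS (lowest first):
  (empty)

Derivation:
After op 1 [order #1] limit_buy(price=98, qty=9): fills=none; bids=[#1:9@98] asks=[-]
After op 2 [order #2] limit_buy(price=101, qty=9): fills=none; bids=[#2:9@101 #1:9@98] asks=[-]
After op 3 [order #3] market_buy(qty=4): fills=none; bids=[#2:9@101 #1:9@98] asks=[-]
After op 4 [order #4] limit_sell(price=101, qty=8): fills=#2x#4:8@101; bids=[#2:1@101 #1:9@98] asks=[-]
After op 5 [order #5] limit_buy(price=101, qty=2): fills=none; bids=[#2:1@101 #5:2@101 #1:9@98] asks=[-]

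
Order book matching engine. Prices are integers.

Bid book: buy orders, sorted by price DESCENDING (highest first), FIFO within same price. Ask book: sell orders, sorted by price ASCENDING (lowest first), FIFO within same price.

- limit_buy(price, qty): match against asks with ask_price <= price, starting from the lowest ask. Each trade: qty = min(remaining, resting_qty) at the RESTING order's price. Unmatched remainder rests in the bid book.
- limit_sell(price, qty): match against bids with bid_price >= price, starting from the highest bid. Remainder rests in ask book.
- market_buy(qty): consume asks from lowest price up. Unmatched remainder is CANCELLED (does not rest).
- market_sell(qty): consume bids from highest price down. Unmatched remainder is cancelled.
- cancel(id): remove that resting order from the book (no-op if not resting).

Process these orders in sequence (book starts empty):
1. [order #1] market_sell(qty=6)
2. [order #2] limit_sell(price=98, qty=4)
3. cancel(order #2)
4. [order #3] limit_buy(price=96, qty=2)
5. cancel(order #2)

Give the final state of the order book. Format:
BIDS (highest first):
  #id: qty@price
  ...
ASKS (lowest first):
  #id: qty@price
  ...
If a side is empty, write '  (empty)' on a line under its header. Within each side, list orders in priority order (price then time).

After op 1 [order #1] market_sell(qty=6): fills=none; bids=[-] asks=[-]
After op 2 [order #2] limit_sell(price=98, qty=4): fills=none; bids=[-] asks=[#2:4@98]
After op 3 cancel(order #2): fills=none; bids=[-] asks=[-]
After op 4 [order #3] limit_buy(price=96, qty=2): fills=none; bids=[#3:2@96] asks=[-]
After op 5 cancel(order #2): fills=none; bids=[#3:2@96] asks=[-]

Answer: BIDS (highest first):
  #3: 2@96
ASKS (lowest first):
  (empty)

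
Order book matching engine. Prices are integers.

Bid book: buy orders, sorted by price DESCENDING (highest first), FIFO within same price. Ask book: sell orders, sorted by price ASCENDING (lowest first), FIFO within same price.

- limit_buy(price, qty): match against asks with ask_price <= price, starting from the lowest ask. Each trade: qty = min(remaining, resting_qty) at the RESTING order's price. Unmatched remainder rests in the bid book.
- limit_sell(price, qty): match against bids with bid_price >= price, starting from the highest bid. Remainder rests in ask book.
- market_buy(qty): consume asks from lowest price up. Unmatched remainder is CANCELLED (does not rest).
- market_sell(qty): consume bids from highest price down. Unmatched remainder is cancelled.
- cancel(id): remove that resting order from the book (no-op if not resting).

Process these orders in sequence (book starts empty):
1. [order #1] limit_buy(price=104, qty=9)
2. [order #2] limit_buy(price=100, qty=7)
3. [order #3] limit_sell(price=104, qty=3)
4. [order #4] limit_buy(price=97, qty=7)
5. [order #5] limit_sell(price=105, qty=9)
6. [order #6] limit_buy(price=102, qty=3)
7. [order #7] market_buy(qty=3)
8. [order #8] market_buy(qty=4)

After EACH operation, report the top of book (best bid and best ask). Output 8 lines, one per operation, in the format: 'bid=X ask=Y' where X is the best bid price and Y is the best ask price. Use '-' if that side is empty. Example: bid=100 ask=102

Answer: bid=104 ask=-
bid=104 ask=-
bid=104 ask=-
bid=104 ask=-
bid=104 ask=105
bid=104 ask=105
bid=104 ask=105
bid=104 ask=105

Derivation:
After op 1 [order #1] limit_buy(price=104, qty=9): fills=none; bids=[#1:9@104] asks=[-]
After op 2 [order #2] limit_buy(price=100, qty=7): fills=none; bids=[#1:9@104 #2:7@100] asks=[-]
After op 3 [order #3] limit_sell(price=104, qty=3): fills=#1x#3:3@104; bids=[#1:6@104 #2:7@100] asks=[-]
After op 4 [order #4] limit_buy(price=97, qty=7): fills=none; bids=[#1:6@104 #2:7@100 #4:7@97] asks=[-]
After op 5 [order #5] limit_sell(price=105, qty=9): fills=none; bids=[#1:6@104 #2:7@100 #4:7@97] asks=[#5:9@105]
After op 6 [order #6] limit_buy(price=102, qty=3): fills=none; bids=[#1:6@104 #6:3@102 #2:7@100 #4:7@97] asks=[#5:9@105]
After op 7 [order #7] market_buy(qty=3): fills=#7x#5:3@105; bids=[#1:6@104 #6:3@102 #2:7@100 #4:7@97] asks=[#5:6@105]
After op 8 [order #8] market_buy(qty=4): fills=#8x#5:4@105; bids=[#1:6@104 #6:3@102 #2:7@100 #4:7@97] asks=[#5:2@105]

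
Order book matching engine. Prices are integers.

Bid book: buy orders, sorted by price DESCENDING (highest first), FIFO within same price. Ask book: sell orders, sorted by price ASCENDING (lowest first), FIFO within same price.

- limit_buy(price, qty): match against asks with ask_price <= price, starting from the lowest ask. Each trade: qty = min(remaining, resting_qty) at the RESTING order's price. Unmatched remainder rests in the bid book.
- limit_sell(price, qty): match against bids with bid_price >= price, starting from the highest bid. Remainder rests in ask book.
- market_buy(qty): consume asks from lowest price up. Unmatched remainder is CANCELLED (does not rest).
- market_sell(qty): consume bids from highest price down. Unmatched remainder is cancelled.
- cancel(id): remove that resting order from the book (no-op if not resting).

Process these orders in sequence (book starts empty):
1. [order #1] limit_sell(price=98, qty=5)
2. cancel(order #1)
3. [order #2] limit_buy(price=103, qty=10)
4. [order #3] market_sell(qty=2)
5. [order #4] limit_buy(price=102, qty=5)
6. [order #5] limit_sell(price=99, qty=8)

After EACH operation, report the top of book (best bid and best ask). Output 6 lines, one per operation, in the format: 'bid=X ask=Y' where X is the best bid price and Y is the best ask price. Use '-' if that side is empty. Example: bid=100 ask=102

Answer: bid=- ask=98
bid=- ask=-
bid=103 ask=-
bid=103 ask=-
bid=103 ask=-
bid=102 ask=-

Derivation:
After op 1 [order #1] limit_sell(price=98, qty=5): fills=none; bids=[-] asks=[#1:5@98]
After op 2 cancel(order #1): fills=none; bids=[-] asks=[-]
After op 3 [order #2] limit_buy(price=103, qty=10): fills=none; bids=[#2:10@103] asks=[-]
After op 4 [order #3] market_sell(qty=2): fills=#2x#3:2@103; bids=[#2:8@103] asks=[-]
After op 5 [order #4] limit_buy(price=102, qty=5): fills=none; bids=[#2:8@103 #4:5@102] asks=[-]
After op 6 [order #5] limit_sell(price=99, qty=8): fills=#2x#5:8@103; bids=[#4:5@102] asks=[-]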